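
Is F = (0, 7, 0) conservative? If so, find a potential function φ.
Yes, F is conservative. φ = 7*y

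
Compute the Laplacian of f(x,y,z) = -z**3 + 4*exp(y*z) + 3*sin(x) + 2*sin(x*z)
-2*x**2*sin(x*z) + 4*y**2*exp(y*z) + 4*z**2*exp(y*z) - 2*z**2*sin(x*z) - 6*z - 3*sin(x)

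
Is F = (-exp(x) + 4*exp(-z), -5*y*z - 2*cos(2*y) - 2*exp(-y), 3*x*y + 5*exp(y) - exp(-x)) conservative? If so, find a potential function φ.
No, ∇×F = (3*x + 5*y + 5*exp(y), -3*y - 4*exp(-z) - exp(-x), 0) ≠ 0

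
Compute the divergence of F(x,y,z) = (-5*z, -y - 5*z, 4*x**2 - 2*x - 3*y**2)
-1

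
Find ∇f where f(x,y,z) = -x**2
(-2*x, 0, 0)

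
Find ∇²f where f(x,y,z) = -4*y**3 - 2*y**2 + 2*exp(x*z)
2*x**2*exp(x*z) - 24*y + 2*z**2*exp(x*z) - 4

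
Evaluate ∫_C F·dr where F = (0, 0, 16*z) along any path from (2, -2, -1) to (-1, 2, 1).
0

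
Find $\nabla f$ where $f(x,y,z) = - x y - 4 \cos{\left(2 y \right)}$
(-y, -x + 8*sin(2*y), 0)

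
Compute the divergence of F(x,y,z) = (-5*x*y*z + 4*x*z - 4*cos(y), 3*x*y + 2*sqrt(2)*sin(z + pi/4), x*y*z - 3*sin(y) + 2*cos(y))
x*y + 3*x - 5*y*z + 4*z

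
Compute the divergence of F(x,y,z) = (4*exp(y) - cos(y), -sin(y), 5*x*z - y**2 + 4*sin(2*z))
5*x - cos(y) + 8*cos(2*z)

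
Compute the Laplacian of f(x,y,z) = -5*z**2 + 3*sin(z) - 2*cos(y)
-3*sin(z) + 2*cos(y) - 10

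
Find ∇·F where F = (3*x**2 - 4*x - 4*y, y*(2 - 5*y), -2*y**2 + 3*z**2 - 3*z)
6*x - 10*y + 6*z - 5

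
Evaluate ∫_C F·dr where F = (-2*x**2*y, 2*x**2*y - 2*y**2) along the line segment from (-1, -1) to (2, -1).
6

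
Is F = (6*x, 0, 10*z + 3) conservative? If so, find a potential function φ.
Yes, F is conservative. φ = 3*x**2 + 5*z**2 + 3*z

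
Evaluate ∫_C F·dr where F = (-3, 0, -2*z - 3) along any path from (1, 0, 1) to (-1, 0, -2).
12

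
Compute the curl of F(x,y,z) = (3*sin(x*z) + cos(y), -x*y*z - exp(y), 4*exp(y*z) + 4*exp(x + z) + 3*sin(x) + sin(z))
(x*y + 4*z*exp(y*z), 3*x*cos(x*z) - 4*exp(x + z) - 3*cos(x), -y*z + sin(y))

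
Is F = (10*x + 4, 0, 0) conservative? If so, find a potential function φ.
Yes, F is conservative. φ = x*(5*x + 4)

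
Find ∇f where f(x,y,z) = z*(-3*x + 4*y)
(-3*z, 4*z, -3*x + 4*y)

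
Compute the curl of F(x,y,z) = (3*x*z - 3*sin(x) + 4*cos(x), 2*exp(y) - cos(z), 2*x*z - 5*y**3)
(-15*y**2 - sin(z), 3*x - 2*z, 0)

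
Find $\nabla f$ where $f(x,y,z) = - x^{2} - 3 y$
(-2*x, -3, 0)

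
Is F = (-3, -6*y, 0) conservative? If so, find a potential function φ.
Yes, F is conservative. φ = -3*x - 3*y**2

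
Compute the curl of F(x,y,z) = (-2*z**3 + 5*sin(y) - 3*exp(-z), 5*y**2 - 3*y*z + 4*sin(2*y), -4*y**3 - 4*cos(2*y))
(-12*y**2 + 3*y + 8*sin(2*y), -6*z**2 + 3*exp(-z), -5*cos(y))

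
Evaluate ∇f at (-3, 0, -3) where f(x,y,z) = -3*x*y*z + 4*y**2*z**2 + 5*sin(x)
(5*cos(3), -27, 0)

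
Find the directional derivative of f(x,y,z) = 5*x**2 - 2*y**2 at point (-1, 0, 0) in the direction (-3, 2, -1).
15*sqrt(14)/7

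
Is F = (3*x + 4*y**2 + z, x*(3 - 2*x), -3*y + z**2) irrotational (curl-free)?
No, ∇×F = (-3, 1, -4*x - 8*y + 3)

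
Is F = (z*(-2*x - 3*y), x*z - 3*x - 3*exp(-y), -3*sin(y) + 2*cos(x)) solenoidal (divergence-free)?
No, ∇·F = -2*z + 3*exp(-y)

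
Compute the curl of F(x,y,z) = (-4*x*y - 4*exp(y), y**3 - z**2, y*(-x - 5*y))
(-x - 10*y + 2*z, y, 4*x + 4*exp(y))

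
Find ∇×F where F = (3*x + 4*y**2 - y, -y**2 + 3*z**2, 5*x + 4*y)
(4 - 6*z, -5, 1 - 8*y)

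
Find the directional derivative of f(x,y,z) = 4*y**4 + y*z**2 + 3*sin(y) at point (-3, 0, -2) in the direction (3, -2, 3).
-7*sqrt(22)/11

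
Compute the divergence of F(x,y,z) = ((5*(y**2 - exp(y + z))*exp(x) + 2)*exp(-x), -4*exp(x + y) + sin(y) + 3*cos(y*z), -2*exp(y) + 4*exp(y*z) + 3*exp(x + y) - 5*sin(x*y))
4*y*exp(y*z) - 3*z*sin(y*z) - 4*exp(x + y) + cos(y) - 2*exp(-x)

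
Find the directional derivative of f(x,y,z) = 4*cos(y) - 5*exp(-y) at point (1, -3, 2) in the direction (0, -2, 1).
sqrt(5)*(-2*exp(3) - 8*sin(3)/5)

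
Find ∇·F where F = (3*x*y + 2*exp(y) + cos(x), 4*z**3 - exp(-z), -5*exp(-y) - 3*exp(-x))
3*y - sin(x)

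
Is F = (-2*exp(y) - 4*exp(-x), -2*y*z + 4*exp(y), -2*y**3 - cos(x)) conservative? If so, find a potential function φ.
No, ∇×F = (2*y*(1 - 3*y), -sin(x), 2*exp(y)) ≠ 0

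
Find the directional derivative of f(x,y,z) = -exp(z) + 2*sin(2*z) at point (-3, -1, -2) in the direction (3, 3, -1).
sqrt(19)*(1 - 4*exp(2)*cos(4))*exp(-2)/19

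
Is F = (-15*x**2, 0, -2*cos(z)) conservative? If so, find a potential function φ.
Yes, F is conservative. φ = -5*x**3 - 2*sin(z)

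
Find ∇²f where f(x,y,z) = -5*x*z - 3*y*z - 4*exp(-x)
-4*exp(-x)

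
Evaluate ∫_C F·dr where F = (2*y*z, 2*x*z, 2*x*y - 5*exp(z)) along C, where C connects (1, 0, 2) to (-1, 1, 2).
-4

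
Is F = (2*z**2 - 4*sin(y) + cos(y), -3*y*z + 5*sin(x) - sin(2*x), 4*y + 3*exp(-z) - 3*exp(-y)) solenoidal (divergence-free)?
No, ∇·F = -3*z - 3*exp(-z)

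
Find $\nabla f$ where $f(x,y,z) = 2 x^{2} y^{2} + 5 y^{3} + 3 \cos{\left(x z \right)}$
(4*x*y**2 - 3*z*sin(x*z), y*(4*x**2 + 15*y), -3*x*sin(x*z))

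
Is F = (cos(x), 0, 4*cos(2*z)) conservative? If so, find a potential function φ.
Yes, F is conservative. φ = sin(x) + 2*sin(2*z)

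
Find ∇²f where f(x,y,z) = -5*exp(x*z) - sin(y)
-5*x**2*exp(x*z) - 5*z**2*exp(x*z) + sin(y)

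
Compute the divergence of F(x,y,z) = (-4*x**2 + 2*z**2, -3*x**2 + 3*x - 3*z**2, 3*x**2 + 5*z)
5 - 8*x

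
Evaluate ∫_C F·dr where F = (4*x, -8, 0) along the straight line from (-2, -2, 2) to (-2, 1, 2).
-24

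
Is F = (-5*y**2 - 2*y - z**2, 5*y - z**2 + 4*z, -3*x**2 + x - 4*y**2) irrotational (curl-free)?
No, ∇×F = (-8*y + 2*z - 4, 6*x - 2*z - 1, 10*y + 2)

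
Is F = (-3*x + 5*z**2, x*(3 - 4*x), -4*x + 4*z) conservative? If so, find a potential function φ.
No, ∇×F = (0, 10*z + 4, 3 - 8*x) ≠ 0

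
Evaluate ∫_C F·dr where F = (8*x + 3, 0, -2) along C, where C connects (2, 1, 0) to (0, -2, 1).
-24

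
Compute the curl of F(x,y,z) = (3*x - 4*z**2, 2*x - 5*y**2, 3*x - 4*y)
(-4, -8*z - 3, 2)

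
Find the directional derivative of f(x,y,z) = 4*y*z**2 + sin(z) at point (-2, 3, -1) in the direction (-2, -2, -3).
sqrt(17)*(64 - 3*cos(1))/17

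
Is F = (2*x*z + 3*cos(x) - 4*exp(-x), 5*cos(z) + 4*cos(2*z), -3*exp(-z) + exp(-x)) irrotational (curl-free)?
No, ∇×F = ((16*cos(z) + 5)*sin(z), 2*x + exp(-x), 0)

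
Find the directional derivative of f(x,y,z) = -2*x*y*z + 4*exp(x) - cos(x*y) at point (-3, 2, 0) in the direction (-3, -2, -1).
-6*sqrt(14)*(1 + exp(3))*exp(-3)/7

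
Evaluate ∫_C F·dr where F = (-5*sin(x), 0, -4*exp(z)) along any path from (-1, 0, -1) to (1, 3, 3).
4*(1 - exp(4))*exp(-1)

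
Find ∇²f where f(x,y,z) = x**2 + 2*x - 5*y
2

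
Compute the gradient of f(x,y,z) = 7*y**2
(0, 14*y, 0)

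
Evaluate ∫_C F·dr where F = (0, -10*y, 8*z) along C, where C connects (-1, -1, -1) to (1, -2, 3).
17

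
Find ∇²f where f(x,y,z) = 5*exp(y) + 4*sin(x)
5*exp(y) - 4*sin(x)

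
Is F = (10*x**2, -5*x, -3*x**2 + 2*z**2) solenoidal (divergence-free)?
No, ∇·F = 20*x + 4*z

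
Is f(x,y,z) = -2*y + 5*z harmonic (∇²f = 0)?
Yes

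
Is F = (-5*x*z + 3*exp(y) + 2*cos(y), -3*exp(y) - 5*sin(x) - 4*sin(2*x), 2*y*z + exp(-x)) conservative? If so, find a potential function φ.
No, ∇×F = (2*z, -5*x + exp(-x), -3*exp(y) + 2*sin(y) - 5*cos(x) - 8*cos(2*x)) ≠ 0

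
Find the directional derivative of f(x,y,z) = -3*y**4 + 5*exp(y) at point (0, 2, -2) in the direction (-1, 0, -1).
0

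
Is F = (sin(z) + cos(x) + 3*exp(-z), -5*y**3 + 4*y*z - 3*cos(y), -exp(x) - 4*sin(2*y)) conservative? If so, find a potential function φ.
No, ∇×F = (-4*y - 8*cos(2*y), exp(x) + cos(z) - 3*exp(-z), 0) ≠ 0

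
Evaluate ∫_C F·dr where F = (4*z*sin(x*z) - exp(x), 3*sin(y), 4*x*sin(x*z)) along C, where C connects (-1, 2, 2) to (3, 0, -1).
-exp(3) - 3 + 7*cos(2) + exp(-1) - 4*cos(3)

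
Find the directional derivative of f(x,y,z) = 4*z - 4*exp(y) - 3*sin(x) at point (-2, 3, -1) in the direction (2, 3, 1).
sqrt(14)*(-6*exp(3) - 3*cos(2) + 2)/7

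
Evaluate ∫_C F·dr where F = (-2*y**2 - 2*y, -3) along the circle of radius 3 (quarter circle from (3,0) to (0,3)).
9*pi/2 + 27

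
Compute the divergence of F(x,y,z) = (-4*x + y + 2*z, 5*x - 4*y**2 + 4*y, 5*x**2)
-8*y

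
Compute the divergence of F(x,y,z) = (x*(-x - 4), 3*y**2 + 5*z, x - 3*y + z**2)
-2*x + 6*y + 2*z - 4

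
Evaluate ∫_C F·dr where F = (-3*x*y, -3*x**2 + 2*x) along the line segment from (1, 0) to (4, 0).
0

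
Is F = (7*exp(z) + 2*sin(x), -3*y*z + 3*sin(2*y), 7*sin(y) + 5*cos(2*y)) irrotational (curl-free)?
No, ∇×F = (3*y - 10*sin(2*y) + 7*cos(y), 7*exp(z), 0)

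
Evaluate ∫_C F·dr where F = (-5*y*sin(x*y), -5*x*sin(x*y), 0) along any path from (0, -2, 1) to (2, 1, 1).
-5 + 5*cos(2)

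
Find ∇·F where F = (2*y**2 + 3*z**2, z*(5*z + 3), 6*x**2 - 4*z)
-4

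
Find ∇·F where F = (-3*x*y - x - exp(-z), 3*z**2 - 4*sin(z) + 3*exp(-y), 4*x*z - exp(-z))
4*x - 3*y - 1 + exp(-z) - 3*exp(-y)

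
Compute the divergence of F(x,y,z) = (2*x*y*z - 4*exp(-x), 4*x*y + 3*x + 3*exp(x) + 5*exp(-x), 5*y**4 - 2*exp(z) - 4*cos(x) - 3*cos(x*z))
3*x*sin(x*z) + 4*x + 2*y*z - 2*exp(z) + 4*exp(-x)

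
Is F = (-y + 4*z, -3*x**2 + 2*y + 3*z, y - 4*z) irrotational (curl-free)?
No, ∇×F = (-2, 4, 1 - 6*x)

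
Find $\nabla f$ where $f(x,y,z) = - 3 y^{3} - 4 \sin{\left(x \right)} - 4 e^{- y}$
(-4*cos(x), -9*y**2 + 4*exp(-y), 0)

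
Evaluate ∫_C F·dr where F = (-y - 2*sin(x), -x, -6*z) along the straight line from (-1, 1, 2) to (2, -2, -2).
-2*cos(1) + 2*cos(2) + 3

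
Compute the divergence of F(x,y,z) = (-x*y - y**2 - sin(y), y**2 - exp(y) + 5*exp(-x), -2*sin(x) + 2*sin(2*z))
y - exp(y) + 4*cos(2*z)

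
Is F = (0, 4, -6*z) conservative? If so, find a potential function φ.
Yes, F is conservative. φ = 4*y - 3*z**2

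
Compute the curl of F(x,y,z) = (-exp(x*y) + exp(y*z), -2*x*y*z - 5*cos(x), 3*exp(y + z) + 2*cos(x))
(2*x*y + 3*exp(y + z), y*exp(y*z) + 2*sin(x), x*exp(x*y) - 2*y*z - z*exp(y*z) + 5*sin(x))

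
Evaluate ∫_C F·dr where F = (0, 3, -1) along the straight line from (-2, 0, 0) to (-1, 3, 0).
9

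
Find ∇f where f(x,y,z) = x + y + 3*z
(1, 1, 3)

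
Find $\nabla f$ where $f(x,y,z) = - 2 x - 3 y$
(-2, -3, 0)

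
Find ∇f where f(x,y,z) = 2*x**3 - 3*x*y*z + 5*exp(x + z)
(6*x**2 - 3*y*z + 5*exp(x + z), -3*x*z, -3*x*y + 5*exp(x + z))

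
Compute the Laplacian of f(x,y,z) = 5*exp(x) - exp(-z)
5*exp(x) - exp(-z)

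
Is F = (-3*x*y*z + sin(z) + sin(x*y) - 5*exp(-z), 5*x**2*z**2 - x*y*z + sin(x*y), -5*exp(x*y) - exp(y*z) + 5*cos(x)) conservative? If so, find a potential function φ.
No, ∇×F = (-10*x**2*z + x*y - 5*x*exp(x*y) - z*exp(y*z), -3*x*y + 5*y*exp(x*y) + 5*sin(x) + cos(z) + 5*exp(-z), 10*x*z**2 + 3*x*z - x*cos(x*y) - y*z + y*cos(x*y)) ≠ 0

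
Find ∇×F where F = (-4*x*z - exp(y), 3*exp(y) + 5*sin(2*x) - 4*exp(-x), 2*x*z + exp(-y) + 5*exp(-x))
(-exp(-y), -4*x - 2*z + 5*exp(-x), exp(y) + 10*cos(2*x) + 4*exp(-x))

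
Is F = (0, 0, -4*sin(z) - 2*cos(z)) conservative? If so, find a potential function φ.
Yes, F is conservative. φ = -2*sin(z) + 4*cos(z)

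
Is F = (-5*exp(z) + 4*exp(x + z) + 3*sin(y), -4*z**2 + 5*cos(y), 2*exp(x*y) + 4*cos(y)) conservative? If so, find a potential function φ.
No, ∇×F = (2*x*exp(x*y) + 8*z - 4*sin(y), -2*y*exp(x*y) - 5*exp(z) + 4*exp(x + z), -3*cos(y)) ≠ 0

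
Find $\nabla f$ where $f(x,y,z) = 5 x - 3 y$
(5, -3, 0)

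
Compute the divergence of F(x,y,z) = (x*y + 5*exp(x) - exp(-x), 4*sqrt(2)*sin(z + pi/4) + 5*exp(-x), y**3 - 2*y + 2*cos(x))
y + 5*exp(x) + exp(-x)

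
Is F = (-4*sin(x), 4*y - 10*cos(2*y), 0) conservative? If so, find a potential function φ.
Yes, F is conservative. φ = 2*y**2 - 5*sin(2*y) + 4*cos(x)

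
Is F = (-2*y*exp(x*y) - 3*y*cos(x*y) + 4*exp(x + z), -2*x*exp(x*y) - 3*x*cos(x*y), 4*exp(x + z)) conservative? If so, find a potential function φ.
Yes, F is conservative. φ = -2*exp(x*y) + 4*exp(x + z) - 3*sin(x*y)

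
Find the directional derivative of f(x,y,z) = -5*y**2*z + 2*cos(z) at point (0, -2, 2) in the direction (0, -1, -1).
sqrt(2)*(-10 + sin(2))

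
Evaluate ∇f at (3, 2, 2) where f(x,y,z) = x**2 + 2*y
(6, 2, 0)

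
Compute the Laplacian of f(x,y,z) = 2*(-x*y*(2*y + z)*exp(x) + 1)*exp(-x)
-8*x + 2*exp(-x)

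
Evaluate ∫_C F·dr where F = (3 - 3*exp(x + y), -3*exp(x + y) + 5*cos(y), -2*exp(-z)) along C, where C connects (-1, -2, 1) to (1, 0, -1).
-E - 2*exp(-1) + 3*exp(-3) + 5*sin(2) + 6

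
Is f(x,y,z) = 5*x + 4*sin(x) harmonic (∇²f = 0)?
No, ∇²f = -4*sin(x)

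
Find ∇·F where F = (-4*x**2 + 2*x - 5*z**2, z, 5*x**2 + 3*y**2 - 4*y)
2 - 8*x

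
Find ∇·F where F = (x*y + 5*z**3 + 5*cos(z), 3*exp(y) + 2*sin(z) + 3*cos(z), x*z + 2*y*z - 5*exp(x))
x + 3*y + 3*exp(y)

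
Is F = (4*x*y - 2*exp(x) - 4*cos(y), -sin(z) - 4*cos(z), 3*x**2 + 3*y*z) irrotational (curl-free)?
No, ∇×F = (3*z - 4*sin(z) + cos(z), -6*x, -4*x - 4*sin(y))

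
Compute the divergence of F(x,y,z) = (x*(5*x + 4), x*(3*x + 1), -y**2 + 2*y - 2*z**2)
10*x - 4*z + 4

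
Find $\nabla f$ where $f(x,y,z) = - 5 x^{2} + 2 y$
(-10*x, 2, 0)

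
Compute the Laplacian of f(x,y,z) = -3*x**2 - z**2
-8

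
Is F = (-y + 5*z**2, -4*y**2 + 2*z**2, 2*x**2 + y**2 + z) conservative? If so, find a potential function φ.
No, ∇×F = (2*y - 4*z, -4*x + 10*z, 1) ≠ 0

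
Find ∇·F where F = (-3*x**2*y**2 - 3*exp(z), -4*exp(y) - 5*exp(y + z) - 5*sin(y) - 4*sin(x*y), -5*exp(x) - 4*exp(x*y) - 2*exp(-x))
-6*x*y**2 - 4*x*cos(x*y) - 4*exp(y) - 5*exp(y + z) - 5*cos(y)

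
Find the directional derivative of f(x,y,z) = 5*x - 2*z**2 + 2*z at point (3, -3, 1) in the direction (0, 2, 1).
-2*sqrt(5)/5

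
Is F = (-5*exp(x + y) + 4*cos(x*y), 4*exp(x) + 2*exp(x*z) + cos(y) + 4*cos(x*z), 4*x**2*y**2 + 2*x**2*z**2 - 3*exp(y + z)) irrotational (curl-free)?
No, ∇×F = (8*x**2*y - 2*x*exp(x*z) + 4*x*sin(x*z) - 3*exp(y + z), 4*x*(-2*y**2 - z**2), 4*x*sin(x*y) + 2*z*exp(x*z) - 4*z*sin(x*z) + 4*exp(x) + 5*exp(x + y))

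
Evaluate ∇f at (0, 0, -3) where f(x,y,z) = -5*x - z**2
(-5, 0, 6)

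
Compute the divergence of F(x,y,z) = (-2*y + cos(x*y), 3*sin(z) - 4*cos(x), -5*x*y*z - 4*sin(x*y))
-y*(5*x + sin(x*y))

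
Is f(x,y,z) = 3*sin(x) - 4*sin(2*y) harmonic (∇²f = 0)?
No, ∇²f = -3*sin(x) + 16*sin(2*y)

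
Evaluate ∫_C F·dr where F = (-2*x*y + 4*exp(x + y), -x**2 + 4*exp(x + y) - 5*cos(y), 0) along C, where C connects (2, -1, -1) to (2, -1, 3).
0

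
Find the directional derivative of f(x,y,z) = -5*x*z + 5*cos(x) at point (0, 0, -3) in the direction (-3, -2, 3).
-45*sqrt(22)/22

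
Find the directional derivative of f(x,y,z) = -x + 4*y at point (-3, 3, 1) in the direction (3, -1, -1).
-7*sqrt(11)/11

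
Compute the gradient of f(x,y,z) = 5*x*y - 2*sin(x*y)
(y*(5 - 2*cos(x*y)), x*(5 - 2*cos(x*y)), 0)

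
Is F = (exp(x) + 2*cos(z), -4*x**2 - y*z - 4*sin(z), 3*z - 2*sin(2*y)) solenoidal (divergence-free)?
No, ∇·F = -z + exp(x) + 3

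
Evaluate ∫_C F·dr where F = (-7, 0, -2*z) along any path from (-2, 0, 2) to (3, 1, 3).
-40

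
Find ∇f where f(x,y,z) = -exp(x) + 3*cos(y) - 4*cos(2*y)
(-exp(x), (16*cos(y) - 3)*sin(y), 0)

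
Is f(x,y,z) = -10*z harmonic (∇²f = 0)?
Yes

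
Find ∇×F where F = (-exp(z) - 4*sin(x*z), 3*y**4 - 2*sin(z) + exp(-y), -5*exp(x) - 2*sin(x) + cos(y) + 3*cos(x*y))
(-3*x*sin(x*y) - sin(y) + 2*cos(z), -4*x*cos(x*z) + 3*y*sin(x*y) + 5*exp(x) - exp(z) + 2*cos(x), 0)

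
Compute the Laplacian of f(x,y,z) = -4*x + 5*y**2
10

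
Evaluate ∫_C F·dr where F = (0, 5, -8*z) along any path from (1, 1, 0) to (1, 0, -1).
-9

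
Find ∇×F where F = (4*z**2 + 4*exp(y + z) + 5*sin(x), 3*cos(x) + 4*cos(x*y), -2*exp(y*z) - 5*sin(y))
(-2*z*exp(y*z) - 5*cos(y), 8*z + 4*exp(y + z), -4*y*sin(x*y) - 4*exp(y + z) - 3*sin(x))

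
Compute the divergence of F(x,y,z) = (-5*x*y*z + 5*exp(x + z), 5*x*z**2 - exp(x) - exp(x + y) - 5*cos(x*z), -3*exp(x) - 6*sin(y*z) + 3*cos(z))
-5*y*z - 6*y*cos(y*z) - exp(x + y) + 5*exp(x + z) - 3*sin(z)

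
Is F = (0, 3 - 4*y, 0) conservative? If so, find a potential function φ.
Yes, F is conservative. φ = y*(3 - 2*y)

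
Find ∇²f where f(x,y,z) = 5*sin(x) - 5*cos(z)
-5*sin(x) + 5*cos(z)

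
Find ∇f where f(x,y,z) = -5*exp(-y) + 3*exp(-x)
(-3*exp(-x), 5*exp(-y), 0)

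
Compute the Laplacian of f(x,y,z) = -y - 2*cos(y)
2*cos(y)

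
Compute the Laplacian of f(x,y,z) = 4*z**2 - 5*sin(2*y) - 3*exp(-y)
20*sin(2*y) + 8 - 3*exp(-y)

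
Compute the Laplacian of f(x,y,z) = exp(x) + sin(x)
exp(x) - sin(x)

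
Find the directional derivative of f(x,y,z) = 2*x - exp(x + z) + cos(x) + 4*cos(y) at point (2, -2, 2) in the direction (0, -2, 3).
-sqrt(13)*(8*sin(2) + 3*exp(4))/13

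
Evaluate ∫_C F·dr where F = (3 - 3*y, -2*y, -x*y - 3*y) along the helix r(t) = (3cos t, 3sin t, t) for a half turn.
-36 + 27*pi/2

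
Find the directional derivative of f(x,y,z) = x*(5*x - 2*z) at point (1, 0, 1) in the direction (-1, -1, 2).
-2*sqrt(6)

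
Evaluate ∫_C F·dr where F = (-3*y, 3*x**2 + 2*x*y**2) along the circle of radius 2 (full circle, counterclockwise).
20*pi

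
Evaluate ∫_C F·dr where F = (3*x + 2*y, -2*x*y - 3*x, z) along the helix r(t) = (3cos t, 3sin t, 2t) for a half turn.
-45*pi/2 - 36 + 2*pi**2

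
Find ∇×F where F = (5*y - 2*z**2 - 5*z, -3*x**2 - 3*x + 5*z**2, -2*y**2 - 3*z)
(-4*y - 10*z, -4*z - 5, -6*x - 8)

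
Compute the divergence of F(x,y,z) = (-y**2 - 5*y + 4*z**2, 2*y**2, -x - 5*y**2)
4*y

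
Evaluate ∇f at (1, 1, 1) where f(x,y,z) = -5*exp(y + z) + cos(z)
(0, -5*exp(2), -5*exp(2) - sin(1))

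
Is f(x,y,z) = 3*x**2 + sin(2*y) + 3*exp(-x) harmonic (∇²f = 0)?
No, ∇²f = -4*sin(2*y) + 6 + 3*exp(-x)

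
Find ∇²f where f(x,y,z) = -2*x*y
0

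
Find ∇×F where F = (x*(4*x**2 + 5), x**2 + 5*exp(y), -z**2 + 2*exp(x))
(0, -2*exp(x), 2*x)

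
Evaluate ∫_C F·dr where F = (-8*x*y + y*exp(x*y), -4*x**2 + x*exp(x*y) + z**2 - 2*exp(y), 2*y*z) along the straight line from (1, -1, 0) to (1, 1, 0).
-8 - 2*sinh(1)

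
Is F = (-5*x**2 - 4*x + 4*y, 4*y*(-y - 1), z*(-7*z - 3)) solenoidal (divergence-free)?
No, ∇·F = -10*x - 8*y - 14*z - 11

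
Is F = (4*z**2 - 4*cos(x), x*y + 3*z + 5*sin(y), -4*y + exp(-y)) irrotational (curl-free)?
No, ∇×F = (-7 - exp(-y), 8*z, y)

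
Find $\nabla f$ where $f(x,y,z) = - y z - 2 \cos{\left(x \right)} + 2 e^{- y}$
(2*sin(x), -z - 2*exp(-y), -y)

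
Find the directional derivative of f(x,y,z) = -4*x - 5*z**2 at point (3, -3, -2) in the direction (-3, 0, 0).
4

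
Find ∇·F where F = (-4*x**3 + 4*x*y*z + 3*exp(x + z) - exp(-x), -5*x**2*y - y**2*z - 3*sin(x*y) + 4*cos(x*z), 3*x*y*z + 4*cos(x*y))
-17*x**2 + 3*x*y - 3*x*cos(x*y) + 2*y*z + 3*exp(x + z) + exp(-x)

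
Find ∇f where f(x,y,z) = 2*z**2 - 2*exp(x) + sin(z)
(-2*exp(x), 0, 4*z + cos(z))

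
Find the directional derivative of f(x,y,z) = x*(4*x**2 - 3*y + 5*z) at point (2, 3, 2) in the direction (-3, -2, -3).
-15*sqrt(22)/2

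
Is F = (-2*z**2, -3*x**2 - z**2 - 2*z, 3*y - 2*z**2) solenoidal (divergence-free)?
No, ∇·F = -4*z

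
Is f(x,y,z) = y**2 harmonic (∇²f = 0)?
No, ∇²f = 2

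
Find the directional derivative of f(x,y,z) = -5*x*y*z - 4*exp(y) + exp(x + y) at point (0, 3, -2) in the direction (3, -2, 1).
9*sqrt(14)*(10 + exp(3))/14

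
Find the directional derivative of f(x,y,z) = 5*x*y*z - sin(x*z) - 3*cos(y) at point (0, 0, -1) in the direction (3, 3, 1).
3*sqrt(19)/19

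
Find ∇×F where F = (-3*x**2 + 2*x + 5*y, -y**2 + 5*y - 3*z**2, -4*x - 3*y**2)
(-6*y + 6*z, 4, -5)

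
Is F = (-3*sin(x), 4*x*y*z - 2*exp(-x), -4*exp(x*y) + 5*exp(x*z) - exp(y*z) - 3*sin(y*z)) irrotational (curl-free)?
No, ∇×F = (-4*x*y - 4*x*exp(x*y) - z*exp(y*z) - 3*z*cos(y*z), 4*y*exp(x*y) - 5*z*exp(x*z), 4*y*z + 2*exp(-x))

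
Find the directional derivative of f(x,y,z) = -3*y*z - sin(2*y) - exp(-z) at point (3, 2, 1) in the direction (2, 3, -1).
-sqrt(14)*(6*E*cos(4) + 1 + 3*E)*exp(-1)/14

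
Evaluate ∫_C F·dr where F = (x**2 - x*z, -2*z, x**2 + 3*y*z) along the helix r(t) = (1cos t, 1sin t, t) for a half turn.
10/3 + 13*pi/4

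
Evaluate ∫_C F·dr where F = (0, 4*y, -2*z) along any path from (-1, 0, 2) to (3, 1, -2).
2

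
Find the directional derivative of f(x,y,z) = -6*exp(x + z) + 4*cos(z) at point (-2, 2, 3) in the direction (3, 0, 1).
-2*sqrt(10)*(sin(3) + 6*E)/5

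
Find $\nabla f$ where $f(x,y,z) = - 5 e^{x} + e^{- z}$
(-5*exp(x), 0, -exp(-z))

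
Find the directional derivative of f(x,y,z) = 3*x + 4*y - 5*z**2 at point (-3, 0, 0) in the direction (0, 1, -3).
2*sqrt(10)/5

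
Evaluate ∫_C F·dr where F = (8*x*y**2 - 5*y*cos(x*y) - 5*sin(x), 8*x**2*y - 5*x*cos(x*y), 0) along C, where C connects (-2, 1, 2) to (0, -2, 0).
-11 - 5*sqrt(2)*sin(pi/4 + 2)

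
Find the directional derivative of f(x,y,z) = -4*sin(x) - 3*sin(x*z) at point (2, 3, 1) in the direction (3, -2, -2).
-9*sqrt(17)*cos(2)/17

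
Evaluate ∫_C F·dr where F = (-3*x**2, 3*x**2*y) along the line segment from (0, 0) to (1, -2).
2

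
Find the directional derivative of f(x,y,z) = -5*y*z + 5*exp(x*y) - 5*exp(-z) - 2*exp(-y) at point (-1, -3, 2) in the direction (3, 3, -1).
sqrt(19)*(-54*exp(5) - 45*exp(2) - 5)*exp(-2)/19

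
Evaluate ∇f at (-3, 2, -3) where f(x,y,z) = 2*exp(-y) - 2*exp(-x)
(2*exp(3), -2*exp(-2), 0)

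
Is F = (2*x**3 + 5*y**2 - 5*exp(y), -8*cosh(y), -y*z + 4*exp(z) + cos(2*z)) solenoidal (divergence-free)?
No, ∇·F = 6*x**2 - y + 4*exp(z) - 2*sin(2*z) - 8*sinh(y)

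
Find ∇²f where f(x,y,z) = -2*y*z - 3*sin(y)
3*sin(y)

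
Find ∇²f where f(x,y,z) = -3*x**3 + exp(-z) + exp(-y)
-18*x + exp(-z) + exp(-y)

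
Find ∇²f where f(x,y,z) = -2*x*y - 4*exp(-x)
-4*exp(-x)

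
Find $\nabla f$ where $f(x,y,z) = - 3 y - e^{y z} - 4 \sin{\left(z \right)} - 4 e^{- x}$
(4*exp(-x), -z*exp(y*z) - 3, -y*exp(y*z) - 4*cos(z))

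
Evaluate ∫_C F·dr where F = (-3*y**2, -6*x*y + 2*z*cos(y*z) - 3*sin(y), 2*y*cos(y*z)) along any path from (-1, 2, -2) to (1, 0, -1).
-9 + 2*sin(4) - 3*cos(2)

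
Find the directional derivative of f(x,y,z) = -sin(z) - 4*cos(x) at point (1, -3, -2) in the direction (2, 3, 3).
sqrt(22)*(-3*cos(2) + 8*sin(1))/22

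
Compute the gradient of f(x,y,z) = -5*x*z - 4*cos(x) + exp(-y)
(-5*z + 4*sin(x), -exp(-y), -5*x)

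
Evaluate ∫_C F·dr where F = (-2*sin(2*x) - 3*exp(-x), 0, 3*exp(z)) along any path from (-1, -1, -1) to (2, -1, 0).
-3*E - 3*exp(-1) + cos(4) + 3*exp(-2) - cos(2) + 3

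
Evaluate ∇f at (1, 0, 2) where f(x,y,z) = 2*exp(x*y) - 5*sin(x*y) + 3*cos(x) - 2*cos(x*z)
(-3*sin(1) + 4*sin(2), -3, 2*sin(2))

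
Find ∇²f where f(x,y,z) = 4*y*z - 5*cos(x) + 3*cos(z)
5*cos(x) - 3*cos(z)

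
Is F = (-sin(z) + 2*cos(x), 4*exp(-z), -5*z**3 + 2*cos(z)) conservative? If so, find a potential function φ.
No, ∇×F = (4*exp(-z), -cos(z), 0) ≠ 0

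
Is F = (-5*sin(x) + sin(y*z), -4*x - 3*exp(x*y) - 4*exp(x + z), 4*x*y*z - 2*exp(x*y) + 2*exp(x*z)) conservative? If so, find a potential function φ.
No, ∇×F = (4*x*z - 2*x*exp(x*y) + 4*exp(x + z), -4*y*z + 2*y*exp(x*y) + y*cos(y*z) - 2*z*exp(x*z), -3*y*exp(x*y) - z*cos(y*z) - 4*exp(x + z) - 4) ≠ 0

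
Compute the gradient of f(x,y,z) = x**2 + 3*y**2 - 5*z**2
(2*x, 6*y, -10*z)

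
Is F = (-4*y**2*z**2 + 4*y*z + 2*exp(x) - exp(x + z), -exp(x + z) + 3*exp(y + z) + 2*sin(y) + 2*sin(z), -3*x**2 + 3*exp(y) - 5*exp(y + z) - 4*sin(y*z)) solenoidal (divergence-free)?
No, ∇·F = -4*y*cos(y*z) + 2*exp(x) - exp(x + z) - 2*exp(y + z) + 2*cos(y)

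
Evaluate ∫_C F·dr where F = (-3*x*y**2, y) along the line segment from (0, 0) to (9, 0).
0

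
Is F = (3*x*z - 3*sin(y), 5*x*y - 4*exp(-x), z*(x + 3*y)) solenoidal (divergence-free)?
No, ∇·F = 6*x + 3*y + 3*z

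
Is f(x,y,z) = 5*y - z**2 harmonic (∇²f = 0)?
No, ∇²f = -2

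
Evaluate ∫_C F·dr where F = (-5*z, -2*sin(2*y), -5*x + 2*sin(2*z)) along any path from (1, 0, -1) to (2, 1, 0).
-7 + 2*cos(2)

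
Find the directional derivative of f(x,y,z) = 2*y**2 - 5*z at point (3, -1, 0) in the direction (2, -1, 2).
-2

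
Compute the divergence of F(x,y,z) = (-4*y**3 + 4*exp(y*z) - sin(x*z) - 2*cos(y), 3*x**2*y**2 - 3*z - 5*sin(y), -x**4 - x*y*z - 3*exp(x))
6*x**2*y - x*y - z*cos(x*z) - 5*cos(y)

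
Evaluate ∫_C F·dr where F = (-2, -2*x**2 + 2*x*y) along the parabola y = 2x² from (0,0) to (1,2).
-4/5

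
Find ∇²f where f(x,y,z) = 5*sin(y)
-5*sin(y)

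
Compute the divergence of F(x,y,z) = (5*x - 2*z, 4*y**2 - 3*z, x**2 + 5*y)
8*y + 5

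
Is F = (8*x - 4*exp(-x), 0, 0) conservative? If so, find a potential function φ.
Yes, F is conservative. φ = 4*x**2 + 4*exp(-x)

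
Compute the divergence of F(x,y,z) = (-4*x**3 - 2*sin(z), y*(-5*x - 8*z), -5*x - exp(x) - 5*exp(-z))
-12*x**2 - 5*x - 8*z + 5*exp(-z)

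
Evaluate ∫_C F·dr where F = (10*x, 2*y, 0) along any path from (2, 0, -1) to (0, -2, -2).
-16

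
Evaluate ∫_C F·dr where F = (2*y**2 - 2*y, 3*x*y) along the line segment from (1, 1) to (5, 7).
372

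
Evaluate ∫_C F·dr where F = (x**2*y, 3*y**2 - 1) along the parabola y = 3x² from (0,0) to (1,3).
123/5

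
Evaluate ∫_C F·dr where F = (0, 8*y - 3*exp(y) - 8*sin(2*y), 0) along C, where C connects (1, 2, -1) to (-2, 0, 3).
-15 - 4*cos(4) + 3*exp(2)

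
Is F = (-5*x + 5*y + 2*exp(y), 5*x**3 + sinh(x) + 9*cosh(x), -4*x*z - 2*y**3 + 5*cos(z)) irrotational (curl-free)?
No, ∇×F = (-6*y**2, 4*z, 15*x**2 - 2*exp(y) + 9*sinh(x) + cosh(x) - 5)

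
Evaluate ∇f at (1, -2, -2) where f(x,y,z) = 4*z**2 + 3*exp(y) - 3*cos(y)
(0, -3*sin(2) + 3*exp(-2), -16)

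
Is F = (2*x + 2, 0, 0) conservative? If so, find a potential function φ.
Yes, F is conservative. φ = x*(x + 2)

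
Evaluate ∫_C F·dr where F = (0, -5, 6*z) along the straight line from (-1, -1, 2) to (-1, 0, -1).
-14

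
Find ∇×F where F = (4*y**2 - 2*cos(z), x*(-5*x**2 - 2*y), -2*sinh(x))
(0, 2*sin(z) + 2*cosh(x), -15*x**2 - 10*y)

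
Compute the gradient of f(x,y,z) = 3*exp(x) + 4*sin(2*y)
(3*exp(x), 8*cos(2*y), 0)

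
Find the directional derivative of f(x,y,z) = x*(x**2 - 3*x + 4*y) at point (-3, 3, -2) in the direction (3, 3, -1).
135*sqrt(19)/19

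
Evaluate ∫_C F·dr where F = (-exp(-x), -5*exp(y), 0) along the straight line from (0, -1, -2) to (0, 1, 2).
-10*sinh(1)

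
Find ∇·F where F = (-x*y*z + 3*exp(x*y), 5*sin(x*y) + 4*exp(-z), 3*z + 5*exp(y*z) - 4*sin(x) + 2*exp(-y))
5*x*cos(x*y) - y*z + 3*y*exp(x*y) + 5*y*exp(y*z) + 3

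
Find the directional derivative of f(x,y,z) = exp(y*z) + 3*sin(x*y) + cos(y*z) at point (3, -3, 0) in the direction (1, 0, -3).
9*sqrt(10)*(1 - cos(9))/10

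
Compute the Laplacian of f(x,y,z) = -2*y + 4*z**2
8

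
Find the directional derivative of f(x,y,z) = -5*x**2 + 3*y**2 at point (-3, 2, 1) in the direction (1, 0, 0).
30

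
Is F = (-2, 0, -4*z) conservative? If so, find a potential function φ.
Yes, F is conservative. φ = -2*x - 2*z**2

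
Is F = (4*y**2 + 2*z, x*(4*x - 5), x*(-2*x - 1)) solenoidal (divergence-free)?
Yes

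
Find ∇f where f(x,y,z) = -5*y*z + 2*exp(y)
(0, -5*z + 2*exp(y), -5*y)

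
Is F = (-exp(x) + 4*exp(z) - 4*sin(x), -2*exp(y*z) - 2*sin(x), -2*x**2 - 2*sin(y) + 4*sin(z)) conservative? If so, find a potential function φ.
No, ∇×F = (2*y*exp(y*z) - 2*cos(y), 4*x + 4*exp(z), -2*cos(x)) ≠ 0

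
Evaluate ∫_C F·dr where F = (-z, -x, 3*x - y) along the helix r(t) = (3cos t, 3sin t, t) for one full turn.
-15*pi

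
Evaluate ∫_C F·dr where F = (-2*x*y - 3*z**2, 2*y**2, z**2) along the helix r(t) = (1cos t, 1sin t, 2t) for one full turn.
pi**2*(-48 + 64*pi/3)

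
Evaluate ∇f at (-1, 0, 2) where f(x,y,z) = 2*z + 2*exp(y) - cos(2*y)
(0, 2, 2)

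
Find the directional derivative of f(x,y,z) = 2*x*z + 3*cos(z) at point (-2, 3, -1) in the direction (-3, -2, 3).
3*sqrt(22)*(-2 + 3*sin(1))/22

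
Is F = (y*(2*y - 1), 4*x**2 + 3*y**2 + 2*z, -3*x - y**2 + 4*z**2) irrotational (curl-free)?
No, ∇×F = (-2*y - 2, 3, 8*x - 4*y + 1)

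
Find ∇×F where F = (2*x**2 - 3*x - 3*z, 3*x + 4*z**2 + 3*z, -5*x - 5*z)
(-8*z - 3, 2, 3)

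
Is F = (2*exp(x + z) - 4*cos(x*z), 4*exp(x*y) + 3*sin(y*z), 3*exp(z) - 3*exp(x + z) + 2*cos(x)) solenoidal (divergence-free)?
No, ∇·F = 4*x*exp(x*y) + 4*z*sin(x*z) + 3*z*cos(y*z) + 3*exp(z) - exp(x + z)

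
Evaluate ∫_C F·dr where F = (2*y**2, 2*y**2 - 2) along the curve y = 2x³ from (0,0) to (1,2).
52/21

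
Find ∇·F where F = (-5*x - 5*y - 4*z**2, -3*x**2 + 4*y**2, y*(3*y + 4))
8*y - 5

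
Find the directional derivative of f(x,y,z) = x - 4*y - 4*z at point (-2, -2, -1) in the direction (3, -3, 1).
11*sqrt(19)/19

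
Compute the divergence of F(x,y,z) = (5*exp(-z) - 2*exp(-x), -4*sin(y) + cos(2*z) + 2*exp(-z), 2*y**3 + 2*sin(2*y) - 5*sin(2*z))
-4*cos(y) - 10*cos(2*z) + 2*exp(-x)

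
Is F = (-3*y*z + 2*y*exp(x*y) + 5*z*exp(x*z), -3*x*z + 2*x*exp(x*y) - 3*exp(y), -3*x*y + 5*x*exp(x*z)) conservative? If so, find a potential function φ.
Yes, F is conservative. φ = -3*x*y*z - 3*exp(y) + 2*exp(x*y) + 5*exp(x*z)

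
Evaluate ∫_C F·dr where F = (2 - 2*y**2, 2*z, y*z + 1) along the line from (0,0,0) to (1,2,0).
-2/3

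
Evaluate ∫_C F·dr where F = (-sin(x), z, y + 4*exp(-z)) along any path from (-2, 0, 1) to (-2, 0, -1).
-8*sinh(1)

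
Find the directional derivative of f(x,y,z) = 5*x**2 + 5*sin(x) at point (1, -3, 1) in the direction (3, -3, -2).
15*sqrt(22)*(cos(1) + 2)/22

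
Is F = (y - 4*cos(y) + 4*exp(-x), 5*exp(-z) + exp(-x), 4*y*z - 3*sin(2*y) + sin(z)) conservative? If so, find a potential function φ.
No, ∇×F = (4*z - 6*cos(2*y) + 5*exp(-z), 0, -4*sin(y) - 1 - exp(-x)) ≠ 0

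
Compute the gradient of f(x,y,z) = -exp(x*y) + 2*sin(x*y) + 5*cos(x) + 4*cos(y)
(-y*exp(x*y) + 2*y*cos(x*y) - 5*sin(x), -x*exp(x*y) + 2*x*cos(x*y) - 4*sin(y), 0)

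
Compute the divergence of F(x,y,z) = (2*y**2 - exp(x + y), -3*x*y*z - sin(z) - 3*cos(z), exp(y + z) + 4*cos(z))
-3*x*z - exp(x + y) + exp(y + z) - 4*sin(z)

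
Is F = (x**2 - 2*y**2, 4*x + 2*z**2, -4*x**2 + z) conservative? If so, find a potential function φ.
No, ∇×F = (-4*z, 8*x, 4*y + 4) ≠ 0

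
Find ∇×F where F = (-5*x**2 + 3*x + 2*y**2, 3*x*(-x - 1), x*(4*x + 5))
(0, -8*x - 5, -6*x - 4*y - 3)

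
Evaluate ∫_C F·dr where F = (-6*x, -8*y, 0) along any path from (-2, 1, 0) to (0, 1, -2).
12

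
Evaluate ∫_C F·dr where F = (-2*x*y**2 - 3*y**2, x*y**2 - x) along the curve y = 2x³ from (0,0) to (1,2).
-127/70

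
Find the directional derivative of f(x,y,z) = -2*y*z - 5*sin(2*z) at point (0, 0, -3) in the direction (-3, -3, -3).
sqrt(3)*(-2 + 10*cos(6)/3)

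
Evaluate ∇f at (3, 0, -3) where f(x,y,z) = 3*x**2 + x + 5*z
(19, 0, 5)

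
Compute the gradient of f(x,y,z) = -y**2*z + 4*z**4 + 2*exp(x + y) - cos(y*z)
(2*exp(x + y), -2*y*z + z*sin(y*z) + 2*exp(x + y), -y**2 + y*sin(y*z) + 16*z**3)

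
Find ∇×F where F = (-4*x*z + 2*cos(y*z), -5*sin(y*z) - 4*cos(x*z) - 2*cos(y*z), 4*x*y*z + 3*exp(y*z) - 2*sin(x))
(4*x*z - 4*x*sin(x*z) - 2*y*sin(y*z) + 5*y*cos(y*z) + 3*z*exp(y*z), -4*x - 4*y*z - 2*y*sin(y*z) + 2*cos(x), 2*z*(2*sin(x*z) + sin(y*z)))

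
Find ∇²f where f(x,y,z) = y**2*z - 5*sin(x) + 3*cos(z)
2*z + 5*sin(x) - 3*cos(z)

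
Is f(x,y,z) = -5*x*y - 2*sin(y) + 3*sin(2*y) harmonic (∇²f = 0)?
No, ∇²f = 2*sin(y) - 12*sin(2*y)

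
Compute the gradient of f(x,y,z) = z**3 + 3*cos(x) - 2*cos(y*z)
(-3*sin(x), 2*z*sin(y*z), 2*y*sin(y*z) + 3*z**2)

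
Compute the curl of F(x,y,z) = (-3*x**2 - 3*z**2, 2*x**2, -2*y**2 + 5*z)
(-4*y, -6*z, 4*x)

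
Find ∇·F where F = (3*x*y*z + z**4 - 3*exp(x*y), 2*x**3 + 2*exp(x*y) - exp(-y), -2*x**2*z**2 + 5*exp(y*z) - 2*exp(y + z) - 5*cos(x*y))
-4*x**2*z + 2*x*exp(x*y) + 3*y*z - 3*y*exp(x*y) + 5*y*exp(y*z) - 2*exp(y + z) + exp(-y)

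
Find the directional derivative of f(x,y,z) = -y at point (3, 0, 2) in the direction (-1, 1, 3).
-sqrt(11)/11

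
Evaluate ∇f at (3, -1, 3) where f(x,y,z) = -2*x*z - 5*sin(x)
(-6 - 5*cos(3), 0, -6)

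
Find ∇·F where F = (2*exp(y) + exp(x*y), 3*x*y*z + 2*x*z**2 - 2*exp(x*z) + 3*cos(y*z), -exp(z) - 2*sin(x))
3*x*z + y*exp(x*y) - 3*z*sin(y*z) - exp(z)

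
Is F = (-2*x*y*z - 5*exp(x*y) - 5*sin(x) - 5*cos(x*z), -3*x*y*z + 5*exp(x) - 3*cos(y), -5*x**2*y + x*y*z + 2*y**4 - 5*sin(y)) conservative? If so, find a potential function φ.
No, ∇×F = (-5*x**2 + 3*x*y + x*z + 8*y**3 - 5*cos(y), 8*x*y + 5*x*sin(x*z) - y*z, 2*x*z + 5*x*exp(x*y) - 3*y*z + 5*exp(x)) ≠ 0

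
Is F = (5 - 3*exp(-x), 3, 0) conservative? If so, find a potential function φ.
Yes, F is conservative. φ = 5*x + 3*y + 3*exp(-x)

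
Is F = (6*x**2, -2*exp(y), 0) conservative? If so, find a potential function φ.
Yes, F is conservative. φ = 2*x**3 - 2*exp(y)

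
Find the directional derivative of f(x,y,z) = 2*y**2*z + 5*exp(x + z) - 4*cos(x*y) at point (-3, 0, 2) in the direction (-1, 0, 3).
sqrt(10)*exp(-1)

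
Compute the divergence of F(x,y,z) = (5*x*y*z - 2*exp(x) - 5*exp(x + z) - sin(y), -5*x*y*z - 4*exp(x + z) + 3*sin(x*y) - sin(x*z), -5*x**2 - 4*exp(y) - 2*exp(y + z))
-5*x*z + 3*x*cos(x*y) + 5*y*z - 2*exp(x) - 5*exp(x + z) - 2*exp(y + z)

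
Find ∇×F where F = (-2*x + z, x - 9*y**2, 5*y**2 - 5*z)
(10*y, 1, 1)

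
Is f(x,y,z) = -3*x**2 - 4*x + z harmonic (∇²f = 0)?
No, ∇²f = -6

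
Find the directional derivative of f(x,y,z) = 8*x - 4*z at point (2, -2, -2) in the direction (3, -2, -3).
18*sqrt(22)/11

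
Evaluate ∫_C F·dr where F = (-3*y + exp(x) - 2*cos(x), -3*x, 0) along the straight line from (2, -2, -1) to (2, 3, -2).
-30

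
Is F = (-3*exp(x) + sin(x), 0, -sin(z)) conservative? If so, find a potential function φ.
Yes, F is conservative. φ = -3*exp(x) - cos(x) + cos(z)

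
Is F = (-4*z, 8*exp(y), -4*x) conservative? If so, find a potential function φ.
Yes, F is conservative. φ = -4*x*z + 8*exp(y)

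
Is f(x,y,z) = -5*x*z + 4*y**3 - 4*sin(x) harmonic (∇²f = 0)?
No, ∇²f = 24*y + 4*sin(x)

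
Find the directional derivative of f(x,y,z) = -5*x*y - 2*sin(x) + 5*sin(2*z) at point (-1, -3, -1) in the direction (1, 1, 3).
2*sqrt(11)*(15*cos(2) - cos(1) + 10)/11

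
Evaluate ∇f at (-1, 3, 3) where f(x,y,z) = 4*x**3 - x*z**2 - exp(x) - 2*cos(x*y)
(-6*sin(3) - exp(-1) + 3, 2*sin(3), 6)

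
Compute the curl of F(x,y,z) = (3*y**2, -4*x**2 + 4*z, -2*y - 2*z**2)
(-6, 0, -8*x - 6*y)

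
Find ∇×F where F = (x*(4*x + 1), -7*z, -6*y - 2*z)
(1, 0, 0)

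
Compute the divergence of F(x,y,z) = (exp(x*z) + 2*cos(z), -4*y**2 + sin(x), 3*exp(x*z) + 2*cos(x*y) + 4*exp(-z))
3*x*exp(x*z) - 8*y + z*exp(x*z) - 4*exp(-z)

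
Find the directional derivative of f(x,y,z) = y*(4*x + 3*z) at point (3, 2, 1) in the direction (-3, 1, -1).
-15*sqrt(11)/11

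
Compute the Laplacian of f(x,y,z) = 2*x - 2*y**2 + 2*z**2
0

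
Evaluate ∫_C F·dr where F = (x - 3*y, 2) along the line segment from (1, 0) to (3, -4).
8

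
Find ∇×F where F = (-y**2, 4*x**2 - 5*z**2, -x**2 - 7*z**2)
(10*z, 2*x, 8*x + 2*y)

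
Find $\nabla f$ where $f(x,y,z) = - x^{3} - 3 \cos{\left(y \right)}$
(-3*x**2, 3*sin(y), 0)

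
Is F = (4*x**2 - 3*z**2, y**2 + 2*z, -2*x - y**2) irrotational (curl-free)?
No, ∇×F = (-2*y - 2, 2 - 6*z, 0)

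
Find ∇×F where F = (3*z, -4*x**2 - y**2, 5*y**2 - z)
(10*y, 3, -8*x)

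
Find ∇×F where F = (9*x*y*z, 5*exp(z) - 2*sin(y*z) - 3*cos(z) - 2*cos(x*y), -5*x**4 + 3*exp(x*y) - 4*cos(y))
(3*x*exp(x*y) + 2*y*cos(y*z) - 5*exp(z) + 4*sin(y) - 3*sin(z), 20*x**3 + 9*x*y - 3*y*exp(x*y), -9*x*z + 2*y*sin(x*y))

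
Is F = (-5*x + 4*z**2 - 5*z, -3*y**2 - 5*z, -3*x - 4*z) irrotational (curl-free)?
No, ∇×F = (5, 8*z - 2, 0)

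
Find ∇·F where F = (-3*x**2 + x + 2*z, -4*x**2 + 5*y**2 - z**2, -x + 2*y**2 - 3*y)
-6*x + 10*y + 1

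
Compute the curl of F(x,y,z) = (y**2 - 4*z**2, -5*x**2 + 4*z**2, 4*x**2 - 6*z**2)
(-8*z, -8*x - 8*z, -10*x - 2*y)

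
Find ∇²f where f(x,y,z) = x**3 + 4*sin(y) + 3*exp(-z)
6*x - 4*sin(y) + 3*exp(-z)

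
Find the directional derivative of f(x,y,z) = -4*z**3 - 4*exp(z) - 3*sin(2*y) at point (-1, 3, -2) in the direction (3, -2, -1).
2*sqrt(14)*(1 + 3*exp(2)*cos(6) + 12*exp(2))*exp(-2)/7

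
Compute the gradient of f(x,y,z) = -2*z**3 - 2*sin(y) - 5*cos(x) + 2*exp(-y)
(5*sin(x), -2*cos(y) - 2*exp(-y), -6*z**2)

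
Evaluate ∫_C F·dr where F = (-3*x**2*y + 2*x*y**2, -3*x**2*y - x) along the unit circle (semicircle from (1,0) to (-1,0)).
-pi/8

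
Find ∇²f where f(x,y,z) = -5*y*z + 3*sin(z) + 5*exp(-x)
-3*sin(z) + 5*exp(-x)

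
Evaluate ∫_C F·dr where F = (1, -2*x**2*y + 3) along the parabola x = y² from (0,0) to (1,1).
11/3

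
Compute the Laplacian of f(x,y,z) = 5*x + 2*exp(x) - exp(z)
2*exp(x) - exp(z)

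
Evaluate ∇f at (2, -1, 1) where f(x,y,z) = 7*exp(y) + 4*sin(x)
(4*cos(2), 7*exp(-1), 0)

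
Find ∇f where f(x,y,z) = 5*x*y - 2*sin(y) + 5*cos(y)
(5*y, 5*x - 5*sin(y) - 2*cos(y), 0)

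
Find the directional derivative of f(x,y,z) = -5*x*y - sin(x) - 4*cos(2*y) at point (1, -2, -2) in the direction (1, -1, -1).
sqrt(3)*(8*sin(4) - cos(1) + 15)/3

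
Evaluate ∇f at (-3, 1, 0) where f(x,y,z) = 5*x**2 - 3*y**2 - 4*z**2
(-30, -6, 0)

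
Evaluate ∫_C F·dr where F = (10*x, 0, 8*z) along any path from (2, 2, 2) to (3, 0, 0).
9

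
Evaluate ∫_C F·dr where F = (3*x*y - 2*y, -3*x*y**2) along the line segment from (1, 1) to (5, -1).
-2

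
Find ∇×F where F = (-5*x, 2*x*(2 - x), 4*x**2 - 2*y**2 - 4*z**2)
(-4*y, -8*x, 4 - 4*x)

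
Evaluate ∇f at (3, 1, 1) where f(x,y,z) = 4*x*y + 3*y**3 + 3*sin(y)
(4, 3*cos(1) + 21, 0)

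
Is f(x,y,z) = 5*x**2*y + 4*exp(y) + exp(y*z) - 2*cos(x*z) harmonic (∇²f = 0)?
No, ∇²f = 2*x**2*cos(x*z) + y**2*exp(y*z) + 10*y + z**2*exp(y*z) + 2*z**2*cos(x*z) + 4*exp(y)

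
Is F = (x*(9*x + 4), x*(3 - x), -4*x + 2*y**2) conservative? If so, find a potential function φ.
No, ∇×F = (4*y, 4, 3 - 2*x) ≠ 0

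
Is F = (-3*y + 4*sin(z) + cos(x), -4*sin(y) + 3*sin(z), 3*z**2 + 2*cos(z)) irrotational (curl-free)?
No, ∇×F = (-3*cos(z), 4*cos(z), 3)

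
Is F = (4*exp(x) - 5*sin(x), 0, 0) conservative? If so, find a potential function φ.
Yes, F is conservative. φ = 4*exp(x) + 5*cos(x)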